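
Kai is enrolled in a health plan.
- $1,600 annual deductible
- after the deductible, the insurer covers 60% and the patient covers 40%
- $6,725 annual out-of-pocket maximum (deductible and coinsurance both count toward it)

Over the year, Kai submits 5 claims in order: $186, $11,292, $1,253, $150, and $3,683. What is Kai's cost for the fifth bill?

#1 ($186): entire amount goes to the deductible. Cost to patient: $186. OOP to date $186.
#2 ($11,292): deductible takes $1,414, $9,878 remains; patient's 40% is $3,951.20. Patient pays $5,365.20; OOP now $5,551.20.
#3 ($1,253): deductible met; 40% of $1,253 = $501.20. Patient owes $501.20 (running OOP $6,052.40).
#4 ($150): deductible already satisfied, so patient's share is 40% × $150 = $60. Patient owes $60 (running OOP $6,112.40).
#5 ($3,683): deductible met; 40% of $3,683 = $1,473.20. OOP would hit $7,585.60 > $6,725, so the cap limits the patient to $6,725 − $6,112.40 = $612.60.

$612.60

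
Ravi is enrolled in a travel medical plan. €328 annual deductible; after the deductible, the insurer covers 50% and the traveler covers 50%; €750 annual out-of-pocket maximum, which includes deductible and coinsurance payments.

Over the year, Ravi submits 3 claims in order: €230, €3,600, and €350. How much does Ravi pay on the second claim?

Claim 1 — €230: all of it applies to the deductible. Cost to traveler: €230. OOP to date €230.
Claim 2 — €3,600: €98 finishes the deductible; €3,502 goes to coinsurance; coinsurance €3,502 × 50% = €1,751. Deductible plus coinsurance: €98 + €1,751 = €1,849. Adding that to €230 gives €2,079, past the €750 cap; traveler pays only €750 − €230 = €520.

€520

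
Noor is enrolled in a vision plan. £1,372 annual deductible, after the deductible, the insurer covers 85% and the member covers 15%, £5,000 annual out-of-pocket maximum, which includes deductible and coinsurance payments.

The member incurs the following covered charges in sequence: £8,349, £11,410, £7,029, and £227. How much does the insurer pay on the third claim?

#1 (£8,349): £1,372 to deductible, leaving £6,977; member's 15% is £1,046.55. Cost to member: £2,418.55. OOP to date £2,418.55. Insurer: £8,349 − £2,418.55 = £5,930.45.
#2 (£11,410): deductible met; 15% of £11,410 = £1,711.50. Cost to member: £1,711.50. OOP to date £4,130.05. Plan pays £11,410 − £1,711.50 = £9,698.50.
#3 (£7,029): 15% coinsurance on £7,029 = £1,054.35. That would push OOP to £5,184.40, over the £5,000 cap, so member pays £5,000 − £4,130.05 = £869.95. Plan pays £7,029 − £869.95 = £6,159.05.

£6,159.05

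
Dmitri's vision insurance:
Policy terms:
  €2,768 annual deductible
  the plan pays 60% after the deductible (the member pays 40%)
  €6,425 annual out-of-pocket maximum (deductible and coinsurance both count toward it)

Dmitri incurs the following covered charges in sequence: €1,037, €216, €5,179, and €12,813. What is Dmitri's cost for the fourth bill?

€2,191.40

Claim 1 (€1,037): entire amount goes to the deductible. Member pays €1,037; OOP now €1,037.
Claim 2 (€216): all of it applies to the deductible. Member pays €216; OOP now €1,253.
Claim 3 (€5,179): deductible takes €1,515, €3,664 remains; 40% of €3,664 = €1,465.60. Member pays €2,980.60; OOP now €4,233.60.
Claim 4 (€12,813): deductible already satisfied, so member's share is 40% × €12,813 = €5,125.20. That would push OOP to €9,358.80, over the €6,425 cap, so member pays €6,425 − €4,233.60 = €2,191.40.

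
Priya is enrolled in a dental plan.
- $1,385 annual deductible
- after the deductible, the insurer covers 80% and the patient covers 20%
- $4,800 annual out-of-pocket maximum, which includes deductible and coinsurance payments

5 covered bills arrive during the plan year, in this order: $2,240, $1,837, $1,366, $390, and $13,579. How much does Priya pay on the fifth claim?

Claim 1 ($2,240): $1,385 to deductible, leaving $855; patient's 20% is $171. Patient pays $1,556; OOP now $1,556.
Claim 2 ($1,837): deductible already satisfied, so patient's share is 20% × $1,837 = $367.40. Patient pays $367.40; OOP now $1,923.40.
Claim 3 ($1,366): 20% coinsurance on $1,366 = $273.20. Patient pays $273.20; OOP now $2,196.60.
Claim 4 ($390): deductible already satisfied, so patient's share is 20% × $390 = $78. Cost to patient: $78. OOP to date $2,274.60.
Claim 5 ($13,579): 20% coinsurance on $13,579 = $2,715.80. That would push OOP to $4,990.40, over the $4,800 cap, so patient pays $4,800 − $2,274.60 = $2,525.40.

$2,525.40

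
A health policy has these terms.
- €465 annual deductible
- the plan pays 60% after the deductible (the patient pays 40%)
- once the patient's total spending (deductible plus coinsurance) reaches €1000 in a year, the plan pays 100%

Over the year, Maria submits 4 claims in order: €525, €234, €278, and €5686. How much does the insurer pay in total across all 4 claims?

Claim 1 (€525): €465 to deductible, leaving €60; coinsurance €60 × 40% = €24. Cost to patient: €489. OOP to date €489. Insurer: €525 − €489 = €36.
Claim 2 (€234): deductible met; 40% of €234 = €93.60. Patient owes €93.60 (running OOP €582.60). Insurer: €234 − €93.60 = €140.40.
Claim 3 (€278): deductible already satisfied, so patient's share is 40% × €278 = €111.20. Patient pays €111.20; OOP now €693.80. Insurer: €278 − €111.20 = €166.80.
Claim 4 (€5686): deductible already satisfied, so patient's share is 40% × €5686 = €2274.40. Adding that to €693.80 gives €2968.20, past the €1000 cap; patient pays only €1000 − €693.80 = €306.20. Plan pays €5686 − €306.20 = €5379.80.
Insurer total = bills − patient's total = €6723 − €1000 = €5723.

€5723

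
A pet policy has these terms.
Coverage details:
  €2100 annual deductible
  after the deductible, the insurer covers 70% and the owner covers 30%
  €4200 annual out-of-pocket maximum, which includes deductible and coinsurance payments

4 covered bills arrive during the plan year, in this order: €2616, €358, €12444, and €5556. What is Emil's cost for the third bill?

€1837.80

#1 (€2616): €2100 finishes the deductible; €516 goes to coinsurance; coinsurance €516 × 30% = €154.80. Cost to owner: €2254.80. OOP to date €2254.80.
#2 (€358): deductible met; 30% of €358 = €107.40. Owner owes €107.40 (running OOP €2362.20).
#3 (€12444): deductible met; 30% of €12444 = €3733.20. That would push OOP to €6095.40, over the €4200 cap, so owner pays €4200 − €2362.20 = €1837.80.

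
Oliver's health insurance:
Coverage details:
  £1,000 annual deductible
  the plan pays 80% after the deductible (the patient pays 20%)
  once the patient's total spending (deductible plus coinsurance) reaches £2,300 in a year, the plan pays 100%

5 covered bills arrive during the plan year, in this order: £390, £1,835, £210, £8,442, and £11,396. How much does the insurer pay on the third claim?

£168

Bill 1, £390: all of it applies to the deductible. Patient owes £390 (running OOP £390). Insurer: £390 − £390 = £0.
Bill 2, £1,835: £610 finishes the deductible; £1,225 goes to coinsurance; 20% of £1,225 = £245. Cost to patient: £855. OOP to date £1,245. Insurer: £1,835 − £855 = £980.
Bill 3, £210: deductible met; 20% of £210 = £42. Cost to patient: £42. OOP to date £1,287. Insurer: £210 − £42 = £168.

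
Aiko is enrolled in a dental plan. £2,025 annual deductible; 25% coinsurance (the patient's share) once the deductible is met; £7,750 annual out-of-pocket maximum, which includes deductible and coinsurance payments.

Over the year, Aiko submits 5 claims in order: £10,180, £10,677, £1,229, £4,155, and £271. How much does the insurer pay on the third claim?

£921.75

Claim 1 (£10,180): £2,025 finishes the deductible; £8,155 goes to coinsurance; 25% of £8,155 = £2,038.75. Patient pays £4,063.75; OOP now £4,063.75. Insurer: £10,180 − £4,063.75 = £6,116.25.
Claim 2 (£10,677): 25% coinsurance on £10,677 = £2,669.25. Patient owes £2,669.25 (running OOP £6,733). Plan pays £10,677 − £2,669.25 = £8,007.75.
Claim 3 (£1,229): deductible already satisfied, so patient's share is 25% × £1,229 = £307.25. Patient pays £307.25; OOP now £7,040.25. Plan pays £1,229 − £307.25 = £921.75.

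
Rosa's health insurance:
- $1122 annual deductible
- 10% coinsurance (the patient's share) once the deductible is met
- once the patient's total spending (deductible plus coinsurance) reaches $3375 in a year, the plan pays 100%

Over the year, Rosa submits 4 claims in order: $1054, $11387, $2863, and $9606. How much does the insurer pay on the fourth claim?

$8771.20

#1 ($1054): all of it applies to the deductible. Patient owes $1054 (running OOP $1054). Plan pays $1054 − $1054 = $0.
#2 ($11387): deductible takes $68, $11319 remains; coinsurance $11319 × 10% = $1131.90. Patient pays $1199.90; OOP now $2253.90. Insurer: $11387 − $1199.90 = $10187.10.
#3 ($2863): 10% coinsurance on $2863 = $286.30. Cost to patient: $286.30. OOP to date $2540.20. Plan pays $2863 − $286.30 = $2576.70.
#4 ($9606): deductible already satisfied, so patient's share is 10% × $9606 = $960.60. Adding that to $2540.20 gives $3500.80, past the $3375 cap; patient pays only $3375 − $2540.20 = $834.80. Plan pays $9606 − $834.80 = $8771.20.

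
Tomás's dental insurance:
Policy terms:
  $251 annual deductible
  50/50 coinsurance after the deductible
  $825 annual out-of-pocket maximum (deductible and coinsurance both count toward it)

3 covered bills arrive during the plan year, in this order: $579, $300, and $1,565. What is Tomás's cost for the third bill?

Claim 1 — $579: $251 to deductible, leaving $328; coinsurance $328 × 50% = $164. Patient pays $415; OOP now $415.
Claim 2 — $300: 50% coinsurance on $300 = $150. Patient pays $150; OOP now $565.
Claim 3 — $1,565: deductible already satisfied, so patient's share is 50% × $1,565 = $782.50. Adding that to $565 gives $1,347.50, past the $825 cap; patient pays only $825 − $565 = $260.

$260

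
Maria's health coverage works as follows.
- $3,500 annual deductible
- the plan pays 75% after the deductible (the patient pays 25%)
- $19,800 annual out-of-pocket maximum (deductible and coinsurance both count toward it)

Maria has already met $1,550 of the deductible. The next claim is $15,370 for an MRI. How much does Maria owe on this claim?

Remaining deductible: $3,500 − $1,550 = $1,950.
That leaves $15,370 − $1,950 = $13,420 for coinsurance.
Coinsurance: $13,420 × 25% = $3,355.
That puts the patient's cost at $1,950 + $3,355 = $5,305 before any cap.
Total out-of-pocket so far would be $1,550 + $5,305 = $6,855, below the $19,800 cap — no reduction.

$5,305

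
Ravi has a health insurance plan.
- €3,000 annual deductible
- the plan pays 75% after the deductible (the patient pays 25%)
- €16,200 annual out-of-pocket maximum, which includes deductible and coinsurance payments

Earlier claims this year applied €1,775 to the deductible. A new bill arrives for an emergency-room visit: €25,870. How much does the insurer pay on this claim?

Deductible still to meet: €3,000 − €1,775 = €1,225.
The remaining €24,645 (= €25,870 − €1,225) moves to coinsurance.
25% of €24,645 = €6,161.25 falls to the patient.
Patient responsibility before any cap: €1,225 + €6,161.25 = €7,386.25.
Year-to-date out-of-pocket becomes €1,775 + €7,386.25 = €9,161.25, still under the €16,200 maximum, so no cap applies.
The plan picks up €25,870 − €7,386.25 = €18,483.75.

€18,483.75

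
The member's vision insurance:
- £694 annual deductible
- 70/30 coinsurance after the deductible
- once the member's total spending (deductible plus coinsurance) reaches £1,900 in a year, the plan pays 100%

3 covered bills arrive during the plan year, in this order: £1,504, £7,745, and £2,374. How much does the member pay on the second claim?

£963

Claim 1 (£1,504): £694 finishes the deductible; £810 goes to coinsurance; member's 30% is £243. Cost to member: £937. OOP to date £937.
Claim 2 (£7,745): 30% coinsurance on £7,745 = £2,323.50. That would push OOP to £3,260.50, over the £1,900 cap, so member pays £1,900 − £937 = £963.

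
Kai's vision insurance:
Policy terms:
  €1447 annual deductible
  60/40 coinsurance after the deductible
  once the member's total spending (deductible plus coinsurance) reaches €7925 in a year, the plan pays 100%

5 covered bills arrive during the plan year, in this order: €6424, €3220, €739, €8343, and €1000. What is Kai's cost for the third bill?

Bill 1, €6424: €1447 finishes the deductible; €4977 goes to coinsurance; member's 40% is €1990.80. Member pays €3437.80; OOP now €3437.80.
Bill 2, €3220: 40% coinsurance on €3220 = €1288. Member owes €1288 (running OOP €4725.80).
Bill 3, €739: 40% coinsurance on €739 = €295.60. Member pays €295.60; OOP now €5021.40.

€295.60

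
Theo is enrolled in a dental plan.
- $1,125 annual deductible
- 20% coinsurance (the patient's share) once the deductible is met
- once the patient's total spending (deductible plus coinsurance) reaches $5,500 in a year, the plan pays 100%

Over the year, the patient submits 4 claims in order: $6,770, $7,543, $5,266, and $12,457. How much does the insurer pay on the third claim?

#1 ($6,770): $1,125 to deductible, leaving $5,645; 20% of $5,645 = $1,129. Patient pays $2,254; OOP now $2,254. Insurer: $6,770 − $2,254 = $4,516.
#2 ($7,543): deductible met; 20% of $7,543 = $1,508.60. Patient owes $1,508.60 (running OOP $3,762.60). Insurer: $7,543 − $1,508.60 = $6,034.40.
#3 ($5,266): deductible already satisfied, so patient's share is 20% × $5,266 = $1,053.20. Patient owes $1,053.20 (running OOP $4,815.80). Insurer: $5,266 − $1,053.20 = $4,212.80.

$4,212.80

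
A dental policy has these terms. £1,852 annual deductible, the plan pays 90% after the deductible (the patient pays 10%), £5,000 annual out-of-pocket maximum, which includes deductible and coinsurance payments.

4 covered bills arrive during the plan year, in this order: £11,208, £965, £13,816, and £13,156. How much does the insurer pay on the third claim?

£12,434.40

Bill 1, £11,208: deductible takes £1,852, £9,356 remains; patient's 10% is £935.60. Patient owes £2,787.60 (running OOP £2,787.60). Insurer: £11,208 − £2,787.60 = £8,420.40.
Bill 2, £965: deductible met; 10% of £965 = £96.50. Cost to patient: £96.50. OOP to date £2,884.10. Insurer: £965 − £96.50 = £868.50.
Bill 3, £13,816: deductible met; 10% of £13,816 = £1,381.60. Cost to patient: £1,381.60. OOP to date £4,265.70. Insurer: £13,816 − £1,381.60 = £12,434.40.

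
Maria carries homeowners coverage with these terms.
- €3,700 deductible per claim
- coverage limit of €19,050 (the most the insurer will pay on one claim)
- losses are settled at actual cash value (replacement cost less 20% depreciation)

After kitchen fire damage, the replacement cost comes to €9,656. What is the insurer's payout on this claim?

€4,024.80

At 20% depreciation, ACV = €9,656 − €1,931.20 = €7,724.80.
Subtract the deductible: €7,724.80 − €3,700 = €4,024.80.
€4,024.80 ≤ €19,050, so the limit doesn't bind; insurer pays €4,024.80.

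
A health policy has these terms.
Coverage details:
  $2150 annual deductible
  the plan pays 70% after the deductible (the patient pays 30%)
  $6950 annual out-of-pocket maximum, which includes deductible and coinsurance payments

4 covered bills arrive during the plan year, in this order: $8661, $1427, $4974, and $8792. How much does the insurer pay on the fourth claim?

Claim 1 ($8661): deductible takes $2150, $6511 remains; patient's 30% is $1953.30. Cost to patient: $4103.30. OOP to date $4103.30. Plan pays $8661 − $4103.30 = $4557.70.
Claim 2 ($1427): 30% coinsurance on $1427 = $428.10. Patient pays $428.10; OOP now $4531.40. Insurer: $1427 − $428.10 = $998.90.
Claim 3 ($4974): deductible met; 30% of $4974 = $1492.20. Patient pays $1492.20; OOP now $6023.60. Insurer: $4974 − $1492.20 = $3481.80.
Claim 4 ($8792): 30% coinsurance on $8792 = $2637.60. OOP would hit $8661.20 > $6950, so the cap limits the patient to $6950 − $6023.60 = $926.40. Plan pays $8792 − $926.40 = $7865.60.

$7865.60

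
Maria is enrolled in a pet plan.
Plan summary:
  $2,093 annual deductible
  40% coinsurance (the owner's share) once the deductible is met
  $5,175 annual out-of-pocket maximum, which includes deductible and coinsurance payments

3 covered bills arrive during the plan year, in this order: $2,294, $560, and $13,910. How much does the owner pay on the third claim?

Bill 1, $2,294: $2,093 to deductible, leaving $201; owner's 40% is $80.40. Owner owes $2,173.40 (running OOP $2,173.40).
Bill 2, $560: deductible met; 40% of $560 = $224. Cost to owner: $224. OOP to date $2,397.40.
Bill 3, $13,910: deductible met; 40% of $13,910 = $5,564. OOP would hit $7,961.40 > $5,175, so the cap limits the owner to $5,175 − $2,397.40 = $2,777.60.

$2,777.60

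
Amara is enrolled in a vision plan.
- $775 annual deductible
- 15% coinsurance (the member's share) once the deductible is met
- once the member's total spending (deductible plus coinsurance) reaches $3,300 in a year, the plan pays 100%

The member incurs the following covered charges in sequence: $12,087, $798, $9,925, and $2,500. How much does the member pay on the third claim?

Claim 1 ($12,087): $775 finishes the deductible; $11,312 goes to coinsurance; coinsurance $11,312 × 15% = $1,696.80. Member owes $2,471.80 (running OOP $2,471.80).
Claim 2 ($798): deductible already satisfied, so member's share is 15% × $798 = $119.70. Member owes $119.70 (running OOP $2,591.50).
Claim 3 ($9,925): deductible met; 15% of $9,925 = $1,488.75. That would push OOP to $4,080.25, over the $3,300 cap, so member pays $3,300 − $2,591.50 = $708.50.

$708.50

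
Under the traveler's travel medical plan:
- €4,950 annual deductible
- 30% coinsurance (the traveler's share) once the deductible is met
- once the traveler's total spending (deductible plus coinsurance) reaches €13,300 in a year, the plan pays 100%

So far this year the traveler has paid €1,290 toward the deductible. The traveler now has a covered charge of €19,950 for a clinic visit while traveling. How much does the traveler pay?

Remaining deductible: €4,950 − €1,290 = €3,660.
The remaining €16,290 (= €19,950 − €3,660) moves to coinsurance.
30% of €16,290 = €4,887 falls to the traveler.
So the traveler owes €3,660 + €4,887 = €8,547 before any cap.
Total out-of-pocket so far would be €1,290 + €8,547 = €9,837, below the €13,300 cap — no reduction.

€8,547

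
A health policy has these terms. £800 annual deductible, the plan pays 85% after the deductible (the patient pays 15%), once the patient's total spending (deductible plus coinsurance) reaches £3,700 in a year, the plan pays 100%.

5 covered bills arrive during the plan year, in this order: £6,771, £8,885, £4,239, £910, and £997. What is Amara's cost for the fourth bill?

#1 (£6,771): £800 to deductible, leaving £5,971; 15% of £5,971 = £895.65. Patient pays £1,695.65; OOP now £1,695.65.
#2 (£8,885): 15% coinsurance on £8,885 = £1,332.75. Cost to patient: £1,332.75. OOP to date £3,028.40.
#3 (£4,239): deductible already satisfied, so patient's share is 15% × £4,239 = £635.85. Cost to patient: £635.85. OOP to date £3,664.25.
#4 (£910): deductible already satisfied, so patient's share is 15% × £910 = £136.50. OOP would hit £3,800.75 > £3,700, so the cap limits the patient to £3,700 − £3,664.25 = £35.75.

£35.75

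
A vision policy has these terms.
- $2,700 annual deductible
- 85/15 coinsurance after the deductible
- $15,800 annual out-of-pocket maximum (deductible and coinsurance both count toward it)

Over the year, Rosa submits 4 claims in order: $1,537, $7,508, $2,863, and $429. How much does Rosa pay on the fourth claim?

Claim 1 — $1,537: entire amount goes to the deductible. Member pays $1,537; OOP now $1,537.
Claim 2 — $7,508: $1,163 finishes the deductible; $6,345 goes to coinsurance; member's 15% is $951.75. Cost to member: $2,114.75. OOP to date $3,651.75.
Claim 3 — $2,863: 15% coinsurance on $2,863 = $429.45. Member pays $429.45; OOP now $4,081.20.
Claim 4 — $429: deductible met; 15% of $429 = $64.35. Member pays $64.35; OOP now $4,145.55.

$64.35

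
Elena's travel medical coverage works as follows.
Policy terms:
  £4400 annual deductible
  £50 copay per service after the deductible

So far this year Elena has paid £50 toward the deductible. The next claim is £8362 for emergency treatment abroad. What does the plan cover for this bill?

£3962

Remaining deductible: £4400 − £50 = £4350.
The remaining £4012 (= £8362 − £4350) moves to the copay.
Copay on this service: £50.
So the traveler owes £4350 + £50 = £4400.
The insurer covers the remainder: £8362 − £4400 = £3962.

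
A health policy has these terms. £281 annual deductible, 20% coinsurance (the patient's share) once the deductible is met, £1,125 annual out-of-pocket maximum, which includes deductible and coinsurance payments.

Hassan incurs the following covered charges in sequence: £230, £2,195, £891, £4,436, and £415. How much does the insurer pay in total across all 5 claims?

£7,042

Claim 1 — £230: entire amount goes to the deductible. Patient owes £230 (running OOP £230). Plan pays £230 − £230 = £0.
Claim 2 — £2,195: deductible takes £51, £2,144 remains; 20% of £2,144 = £428.80. Patient pays £479.80; OOP now £709.80. Plan pays £2,195 − £479.80 = £1,715.20.
Claim 3 — £891: 20% coinsurance on £891 = £178.20. Patient pays £178.20; OOP now £888. Insurer: £891 − £178.20 = £712.80.
Claim 4 — £4,436: 20% coinsurance on £4,436 = £887.20. Adding that to £888 gives £1,775.20, past the £1,125 cap; patient pays only £1,125 − £888 = £237. Insurer: £4,436 − £237 = £4,199.
Claim 5 — £415: 20% coinsurance on £415 = £83. Adding that to £1,125 gives £1,208, past the £1,125 cap; patient pays only £1,125 − £1,125 = £0. Insurer: £415 − £0 = £415.
Insurer total: £0 + £1,715.20 + £712.80 + £4,199 + £415 = £7,042.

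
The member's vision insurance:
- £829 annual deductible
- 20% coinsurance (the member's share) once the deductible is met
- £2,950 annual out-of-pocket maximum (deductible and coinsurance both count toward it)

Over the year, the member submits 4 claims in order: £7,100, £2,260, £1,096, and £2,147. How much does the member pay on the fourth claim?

£195.60

#1 (£7,100): £829 to deductible, leaving £6,271; 20% of £6,271 = £1,254.20. Member owes £2,083.20 (running OOP £2,083.20).
#2 (£2,260): deductible met; 20% of £2,260 = £452. Member pays £452; OOP now £2,535.20.
#3 (£1,096): deductible already satisfied, so member's share is 20% × £1,096 = £219.20. Member pays £219.20; OOP now £2,754.40.
#4 (£2,147): deductible already satisfied, so member's share is 20% × £2,147 = £429.40. OOP would hit £3,183.80 > £2,950, so the cap limits the member to £2,950 − £2,754.40 = £195.60.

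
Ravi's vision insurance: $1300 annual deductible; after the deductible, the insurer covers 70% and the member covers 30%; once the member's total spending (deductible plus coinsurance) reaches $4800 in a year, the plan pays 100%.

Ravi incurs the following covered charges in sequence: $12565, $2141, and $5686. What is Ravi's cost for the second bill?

$120.50

Claim 1 — $12565: deductible takes $1300, $11265 remains; member's 30% is $3379.50. Cost to member: $4679.50. OOP to date $4679.50.
Claim 2 — $2141: deductible already satisfied, so member's share is 30% × $2141 = $642.30. Adding that to $4679.50 gives $5321.80, past the $4800 cap; member pays only $4800 − $4679.50 = $120.50.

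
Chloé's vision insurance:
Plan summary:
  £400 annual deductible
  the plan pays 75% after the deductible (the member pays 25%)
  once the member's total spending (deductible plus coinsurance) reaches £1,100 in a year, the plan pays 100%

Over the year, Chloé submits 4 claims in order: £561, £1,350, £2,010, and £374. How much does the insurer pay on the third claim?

£1,687.75

Bill 1, £561: deductible takes £400, £161 remains; member's 25% is £40.25. Cost to member: £440.25. OOP to date £440.25. Insurer: £561 − £440.25 = £120.75.
Bill 2, £1,350: deductible already satisfied, so member's share is 25% × £1,350 = £337.50. Member pays £337.50; OOP now £777.75. Insurer: £1,350 − £337.50 = £1,012.50.
Bill 3, £2,010: 25% coinsurance on £2,010 = £502.50. That would push OOP to £1,280.25, over the £1,100 cap, so member pays £1,100 − £777.75 = £322.25. Insurer: £2,010 − £322.25 = £1,687.75.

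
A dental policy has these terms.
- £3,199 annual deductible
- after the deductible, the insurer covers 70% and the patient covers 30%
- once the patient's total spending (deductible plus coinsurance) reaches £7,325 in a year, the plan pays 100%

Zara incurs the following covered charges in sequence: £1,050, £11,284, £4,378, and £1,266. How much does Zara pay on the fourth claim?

£72.10

Claim 1 — £1,050: entire amount goes to the deductible. Cost to patient: £1,050. OOP to date £1,050.
Claim 2 — £11,284: £2,149 finishes the deductible; £9,135 goes to coinsurance; 30% of £9,135 = £2,740.50. Cost to patient: £4,889.50. OOP to date £5,939.50.
Claim 3 — £4,378: 30% coinsurance on £4,378 = £1,313.40. Cost to patient: £1,313.40. OOP to date £7,252.90.
Claim 4 — £1,266: deductible met; 30% of £1,266 = £379.80. Adding that to £7,252.90 gives £7,632.70, past the £7,325 cap; patient pays only £7,325 − £7,252.90 = £72.10.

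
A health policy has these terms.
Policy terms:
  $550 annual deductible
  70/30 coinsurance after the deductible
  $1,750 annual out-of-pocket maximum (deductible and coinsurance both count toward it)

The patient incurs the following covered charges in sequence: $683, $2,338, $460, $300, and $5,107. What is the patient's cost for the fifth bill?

Bill 1, $683: deductible takes $550, $133 remains; patient's 30% is $39.90. Patient owes $589.90 (running OOP $589.90).
Bill 2, $2,338: deductible met; 30% of $2,338 = $701.40. Cost to patient: $701.40. OOP to date $1,291.30.
Bill 3, $460: deductible already satisfied, so patient's share is 30% × $460 = $138. Cost to patient: $138. OOP to date $1,429.30.
Bill 4, $300: 30% coinsurance on $300 = $90. Patient pays $90; OOP now $1,519.30.
Bill 5, $5,107: 30% coinsurance on $5,107 = $1,532.10. OOP would hit $3,051.40 > $1,750, so the cap limits the patient to $1,750 − $1,519.30 = $230.70.

$230.70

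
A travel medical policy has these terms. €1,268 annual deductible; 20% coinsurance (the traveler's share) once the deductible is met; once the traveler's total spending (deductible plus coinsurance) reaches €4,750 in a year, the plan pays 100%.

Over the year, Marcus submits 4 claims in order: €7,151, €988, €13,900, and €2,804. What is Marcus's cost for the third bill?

€2,107.80

Claim 1 (€7,151): €1,268 to deductible, leaving €5,883; traveler's 20% is €1,176.60. Traveler owes €2,444.60 (running OOP €2,444.60).
Claim 2 (€988): deductible already satisfied, so traveler's share is 20% × €988 = €197.60. Traveler owes €197.60 (running OOP €2,642.20).
Claim 3 (€13,900): deductible already satisfied, so traveler's share is 20% × €13,900 = €2,780. Adding that to €2,642.20 gives €5,422.20, past the €4,750 cap; traveler pays only €4,750 − €2,642.20 = €2,107.80.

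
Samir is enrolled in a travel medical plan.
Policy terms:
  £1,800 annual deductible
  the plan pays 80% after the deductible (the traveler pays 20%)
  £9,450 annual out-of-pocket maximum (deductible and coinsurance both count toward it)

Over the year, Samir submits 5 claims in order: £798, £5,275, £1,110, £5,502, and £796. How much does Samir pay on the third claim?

Claim 1 (£798): entire amount goes to the deductible. Cost to traveler: £798. OOP to date £798.
Claim 2 (£5,275): £1,002 finishes the deductible; £4,273 goes to coinsurance; traveler's 20% is £854.60. Traveler owes £1,856.60 (running OOP £2,654.60).
Claim 3 (£1,110): 20% coinsurance on £1,110 = £222. Traveler owes £222 (running OOP £2,876.60).

£222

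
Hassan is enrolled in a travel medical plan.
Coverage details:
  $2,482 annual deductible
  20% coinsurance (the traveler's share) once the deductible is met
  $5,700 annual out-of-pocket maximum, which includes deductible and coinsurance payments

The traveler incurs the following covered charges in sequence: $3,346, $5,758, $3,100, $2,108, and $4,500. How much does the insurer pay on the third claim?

$2,480

Bill 1, $3,346: deductible takes $2,482, $864 remains; traveler's 20% is $172.80. Traveler pays $2,654.80; OOP now $2,654.80. Insurer: $3,346 − $2,654.80 = $691.20.
Bill 2, $5,758: deductible met; 20% of $5,758 = $1,151.60. Traveler pays $1,151.60; OOP now $3,806.40. Insurer: $5,758 − $1,151.60 = $4,606.40.
Bill 3, $3,100: deductible already satisfied, so traveler's share is 20% × $3,100 = $620. Traveler owes $620 (running OOP $4,426.40). Insurer: $3,100 − $620 = $2,480.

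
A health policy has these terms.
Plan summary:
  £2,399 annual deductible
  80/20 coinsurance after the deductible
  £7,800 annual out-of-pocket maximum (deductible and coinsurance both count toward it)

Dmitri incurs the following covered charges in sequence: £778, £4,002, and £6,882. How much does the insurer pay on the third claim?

Bill 1, £778: entire amount goes to the deductible. Patient owes £778 (running OOP £778). Insurer: £778 − £778 = £0.
Bill 2, £4,002: deductible takes £1,621, £2,381 remains; patient's 20% is £476.20. Cost to patient: £2,097.20. OOP to date £2,875.20. Plan pays £4,002 − £2,097.20 = £1,904.80.
Bill 3, £6,882: 20% coinsurance on £6,882 = £1,376.40. Patient pays £1,376.40; OOP now £4,251.60. Insurer: £6,882 − £1,376.40 = £5,505.60.

£5,505.60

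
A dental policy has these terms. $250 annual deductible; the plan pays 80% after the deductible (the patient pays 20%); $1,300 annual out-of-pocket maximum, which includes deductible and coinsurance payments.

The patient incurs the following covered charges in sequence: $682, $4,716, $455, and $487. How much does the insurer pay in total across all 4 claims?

$5,040

Bill 1, $682: deductible takes $250, $432 remains; 20% of $432 = $86.40. Patient owes $336.40 (running OOP $336.40). Insurer: $682 − $336.40 = $345.60.
Bill 2, $4,716: deductible met; 20% of $4,716 = $943.20. Patient pays $943.20; OOP now $1,279.60. Plan pays $4,716 − $943.20 = $3,772.80.
Bill 3, $455: 20% coinsurance on $455 = $91. That would push OOP to $1,370.60, over the $1,300 cap, so patient pays $1,300 − $1,279.60 = $20.40. Insurer: $455 − $20.40 = $434.60.
Bill 4, $487: deductible already satisfied, so patient's share is 20% × $487 = $97.40. Adding that to $1,300 gives $1,397.40, past the $1,300 cap; patient pays only $1,300 − $1,300 = $0. Insurer: $487 − $0 = $487.
Insurer total: $345.60 + $3,772.80 + $434.60 + $487 = $5,040.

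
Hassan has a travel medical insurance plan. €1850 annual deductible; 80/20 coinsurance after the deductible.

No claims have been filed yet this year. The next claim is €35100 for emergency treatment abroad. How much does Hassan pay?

Nothing has been paid toward the €1850 deductible, so the first €1850 of this charge is applied there.
After the €1850 deductible portion, €35100 − €1850 = €33250 is subject to coinsurance.
Traveler's 20% share of €33250 is €6650.
That puts the traveler's cost at €1850 + €6650 = €8500.

€8500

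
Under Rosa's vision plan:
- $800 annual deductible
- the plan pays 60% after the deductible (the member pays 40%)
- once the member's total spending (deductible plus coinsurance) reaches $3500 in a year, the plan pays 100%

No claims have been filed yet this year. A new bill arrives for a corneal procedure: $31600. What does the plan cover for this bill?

The full $800 deductible is still open; $800 of this bill applies to it.
After the $800 deductible portion, $31600 − $800 = $30800 is subject to coinsurance.
Member's 40% share of $30800 is $12320.
Member responsibility before any cap: $800 + $12320 = $13120.
Adding $13120 to the $0 already spent would give $13120, which exceeds the $3500 cap; the member pays just $3500 − $0 = $3500.
The insurer covers the remainder: $31600 − $3500 = $28100.

$28100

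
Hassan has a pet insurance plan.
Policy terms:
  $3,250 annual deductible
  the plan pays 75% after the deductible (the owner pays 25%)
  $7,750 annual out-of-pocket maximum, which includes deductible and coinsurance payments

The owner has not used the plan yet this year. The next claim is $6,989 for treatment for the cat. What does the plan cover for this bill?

Nothing has been paid toward the $3,250 deductible, so the first $3,250 of this charge is applied there.
That leaves $6,989 − $3,250 = $3,739 for coinsurance.
25% of $3,739 = $934.75 falls to the owner.
Owner responsibility before any cap: $3,250 + $934.75 = $4,184.75.
Cumulative spending $0 + $4,184.75 = $4,184.75 stays under the $7,750 maximum.
The insurer covers the remainder: $6,989 − $4,184.75 = $2,804.25.

$2,804.25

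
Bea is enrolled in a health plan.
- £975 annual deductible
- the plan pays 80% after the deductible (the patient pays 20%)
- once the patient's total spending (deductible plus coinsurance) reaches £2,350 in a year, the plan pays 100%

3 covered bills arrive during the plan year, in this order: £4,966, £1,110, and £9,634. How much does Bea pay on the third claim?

£354.80

#1 (£4,966): £975 finishes the deductible; £3,991 goes to coinsurance; patient's 20% is £798.20. Patient pays £1,773.20; OOP now £1,773.20.
#2 (£1,110): 20% coinsurance on £1,110 = £222. Cost to patient: £222. OOP to date £1,995.20.
#3 (£9,634): deductible met; 20% of £9,634 = £1,926.80. OOP would hit £3,922 > £2,350, so the cap limits the patient to £2,350 − £1,995.20 = £354.80.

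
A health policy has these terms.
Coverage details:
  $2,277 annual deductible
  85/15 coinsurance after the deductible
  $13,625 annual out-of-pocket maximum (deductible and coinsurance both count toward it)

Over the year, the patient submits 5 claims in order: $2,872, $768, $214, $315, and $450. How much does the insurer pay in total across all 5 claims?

Claim 1 — $2,872: $2,277 to deductible, leaving $595; patient's 15% is $89.25. Patient owes $2,366.25 (running OOP $2,366.25). Plan pays $2,872 − $2,366.25 = $505.75.
Claim 2 — $768: 15% coinsurance on $768 = $115.20. Cost to patient: $115.20. OOP to date $2,481.45. Insurer: $768 − $115.20 = $652.80.
Claim 3 — $214: 15% coinsurance on $214 = $32.10. Patient owes $32.10 (running OOP $2,513.55). Insurer: $214 − $32.10 = $181.90.
Claim 4 — $315: 15% coinsurance on $315 = $47.25. Patient pays $47.25; OOP now $2,560.80. Insurer: $315 − $47.25 = $267.75.
Claim 5 — $450: 15% coinsurance on $450 = $67.50. Patient owes $67.50 (running OOP $2,628.30). Plan pays $450 − $67.50 = $382.50.
Insurer total: $505.75 + $652.80 + $181.90 + $267.75 + $382.50 = $1,990.70.

$1,990.70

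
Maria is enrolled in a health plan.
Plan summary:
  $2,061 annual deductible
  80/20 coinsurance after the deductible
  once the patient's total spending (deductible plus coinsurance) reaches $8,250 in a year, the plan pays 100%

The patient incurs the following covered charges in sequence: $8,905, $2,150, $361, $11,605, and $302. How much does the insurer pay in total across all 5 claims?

$17,009.60

Claim 1 — $8,905: $2,061 to deductible, leaving $6,844; 20% of $6,844 = $1,368.80. Patient pays $3,429.80; OOP now $3,429.80. Insurer: $8,905 − $3,429.80 = $5,475.20.
Claim 2 — $2,150: deductible already satisfied, so patient's share is 20% × $2,150 = $430. Patient owes $430 (running OOP $3,859.80). Plan pays $2,150 − $430 = $1,720.
Claim 3 — $361: deductible already satisfied, so patient's share is 20% × $361 = $72.20. Patient pays $72.20; OOP now $3,932. Insurer: $361 − $72.20 = $288.80.
Claim 4 — $11,605: deductible met; 20% of $11,605 = $2,321. Patient owes $2,321 (running OOP $6,253). Plan pays $11,605 − $2,321 = $9,284.
Claim 5 — $302: deductible met; 20% of $302 = $60.40. Patient pays $60.40; OOP now $6,313.40. Insurer: $302 − $60.40 = $241.60.
Insurer total: $5,475.20 + $1,720 + $288.80 + $9,284 + $241.60 = $17,009.60.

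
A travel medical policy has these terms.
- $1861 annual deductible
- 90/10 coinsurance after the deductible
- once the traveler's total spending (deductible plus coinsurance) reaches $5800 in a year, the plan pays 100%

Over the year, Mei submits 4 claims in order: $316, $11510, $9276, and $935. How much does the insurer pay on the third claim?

Bill 1, $316: fully absorbed by the deductible. Cost to traveler: $316. OOP to date $316. Plan pays $316 − $316 = $0.
Bill 2, $11510: $1545 to deductible, leaving $9965; 10% of $9965 = $996.50. Cost to traveler: $2541.50. OOP to date $2857.50. Insurer: $11510 − $2541.50 = $8968.50.
Bill 3, $9276: 10% coinsurance on $9276 = $927.60. Cost to traveler: $927.60. OOP to date $3785.10. Insurer: $9276 − $927.60 = $8348.40.

$8348.40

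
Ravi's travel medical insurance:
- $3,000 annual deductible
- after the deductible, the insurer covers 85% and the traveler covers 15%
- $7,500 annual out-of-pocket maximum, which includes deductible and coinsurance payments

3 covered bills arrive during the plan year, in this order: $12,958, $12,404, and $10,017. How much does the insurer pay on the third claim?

$8,871.30

Claim 1 — $12,958: $3,000 to deductible, leaving $9,958; coinsurance $9,958 × 15% = $1,493.70. Traveler pays $4,493.70; OOP now $4,493.70. Insurer: $12,958 − $4,493.70 = $8,464.30.
Claim 2 — $12,404: deductible met; 15% of $12,404 = $1,860.60. Traveler pays $1,860.60; OOP now $6,354.30. Insurer: $12,404 − $1,860.60 = $10,543.40.
Claim 3 — $10,017: 15% coinsurance on $10,017 = $1,502.55. OOP would hit $7,856.85 > $7,500, so the cap limits the traveler to $7,500 − $6,354.30 = $1,145.70. Plan pays $10,017 − $1,145.70 = $8,871.30.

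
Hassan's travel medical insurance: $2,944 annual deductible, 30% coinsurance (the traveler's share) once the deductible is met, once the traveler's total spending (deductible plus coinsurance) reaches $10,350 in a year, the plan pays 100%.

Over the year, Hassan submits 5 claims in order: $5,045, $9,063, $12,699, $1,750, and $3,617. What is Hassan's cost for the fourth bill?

$247.10

Claim 1 — $5,045: deductible takes $2,944, $2,101 remains; coinsurance $2,101 × 30% = $630.30. Traveler pays $3,574.30; OOP now $3,574.30.
Claim 2 — $9,063: deductible already satisfied, so traveler's share is 30% × $9,063 = $2,718.90. Traveler pays $2,718.90; OOP now $6,293.20.
Claim 3 — $12,699: 30% coinsurance on $12,699 = $3,809.70. Traveler pays $3,809.70; OOP now $10,102.90.
Claim 4 — $1,750: deductible already satisfied, so traveler's share is 30% × $1,750 = $525. That would push OOP to $10,627.90, over the $10,350 cap, so traveler pays $10,350 − $10,102.90 = $247.10.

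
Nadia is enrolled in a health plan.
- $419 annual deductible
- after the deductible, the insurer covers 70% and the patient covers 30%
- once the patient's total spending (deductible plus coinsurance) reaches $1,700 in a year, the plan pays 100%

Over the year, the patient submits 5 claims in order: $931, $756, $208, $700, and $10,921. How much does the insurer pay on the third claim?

Claim 1 ($931): $419 finishes the deductible; $512 goes to coinsurance; 30% of $512 = $153.60. Cost to patient: $572.60. OOP to date $572.60. Insurer: $931 − $572.60 = $358.40.
Claim 2 ($756): deductible already satisfied, so patient's share is 30% × $756 = $226.80. Patient pays $226.80; OOP now $799.40. Plan pays $756 − $226.80 = $529.20.
Claim 3 ($208): 30% coinsurance on $208 = $62.40. Patient pays $62.40; OOP now $861.80. Insurer: $208 − $62.40 = $145.60.

$145.60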